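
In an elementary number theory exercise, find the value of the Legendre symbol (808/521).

Reduce the numerator: 808 ≡ 287 (mod 521), so (808/521) = (287/521).
521 ≡ 1 (mod 4), so quadratic reciprocity gives (287/521) = (521/287). Reduce: 521 ≡ 234 (mod 287). Now have (234/287).
Factor out 2: 234 = 2·117. Since 287 ≡ 7 (mod 8), (2/287) = +1. Now have (117/287).
117 ≡ 1 (mod 4), so quadratic reciprocity gives (117/287) = (287/117). Reduce: 287 ≡ 53 (mod 117). Now have (53/117).
53 ≡ 1 (mod 4), so quadratic reciprocity gives (53/117) = (117/53). Reduce: 117 ≡ 11 (mod 53). Now have (11/53).
53 ≡ 1 (mod 4), so quadratic reciprocity gives (11/53) = (53/11). Reduce: 53 ≡ 9 (mod 11). Now have (9/11).
9 ≡ 1 (mod 4), so quadratic reciprocity gives (9/11) = (11/9). Reduce: 11 ≡ 2 (mod 9). Now have (2/9).
Factor out 2: 2 = 2. Since 9 ≡ 1 (mod 8), (2/9) = +1. Now have (1/9).
(1/9) = 1. Collecting the sign factors: 1.

1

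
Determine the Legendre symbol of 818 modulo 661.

Reduce the numerator: 818 ≡ 157 (mod 661), so (818/661) = (157/661).
157 ≡ 1 (mod 4), so quadratic reciprocity gives (157/661) = (661/157). Reduce: 661 ≡ 33 (mod 157). Now have (33/157).
33 ≡ 1 (mod 4), so quadratic reciprocity gives (33/157) = (157/33). Reduce: 157 ≡ 25 (mod 33). Now have (25/33).
25 ≡ 1 (mod 4), so quadratic reciprocity gives (25/33) = (33/25). Reduce: 33 ≡ 8 (mod 25). Now have (8/25).
Factor out 2: 8 = 2^3. Since 25 ≡ 1 (mod 8), (2/25) = +1, and (2/25)^3 = +1. Now have (1/25).
(1/25) = 1. Collecting the sign factors: 1.

1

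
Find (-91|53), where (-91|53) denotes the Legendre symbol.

(-91|53)
  = (91|53)    [53 ≡ 1 mod 4 ⇒ (-1|53) = +1]
  = (38|53)    [91 ≡ 38 mod 53]
  = -(19|53)    [53 ≡ 5 mod 8 ⇒ (2|53) = -1]
  = -(53|19)    [QR: 53 ≡ 1 mod 4, sign kept]
  = -(15|19)    [53 ≡ 15 mod 19]
  = (19|15)    [QR: both ≡ 3 mod 4, sign flips]
  = (4|15)    [19 ≡ 4 mod 15]
  = (1|15)    [15 ≡ 7 mod 8 ⇒ (2|15)^2 = +1]
  = 1    [(1|15) = 1]

1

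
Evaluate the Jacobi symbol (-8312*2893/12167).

By multiplicativity, (-8312·2893/12167) = (-8312/12167)·(2893/12167).
First factor (-8312/12167):
Reduce the numerator: -8312 ≡ 3855 (mod 12167), so (-8312/12167) = (3855/12167).
Both 3855 ≡ 3 and 12167 ≡ 3 (mod 4), so reciprocity gives (3855/12167) = -(12167/3855). Reduce: 12167 ≡ 602 (mod 3855). Now have -(602/3855).
Factor out 2: 602 = 2·301. Since 3855 ≡ 7 (mod 8), (2/3855) = +1. Now have -(301/3855).
301 ≡ 1 (mod 4), so quadratic reciprocity gives (301/3855) = (3855/301). Reduce: 3855 ≡ 243 (mod 301). Now have -(243/301).
301 ≡ 1 (mod 4), so quadratic reciprocity gives (243/301) = (301/243). Reduce: 301 ≡ 58 (mod 243). Now have -(58/243).
Factor out 2: 58 = 2·29. Since 243 ≡ 3 (mod 8), (2/243) = -1. Now have (29/243).
29 ≡ 1 (mod 4), so quadratic reciprocity gives (29/243) = (243/29). Reduce: 243 ≡ 11 (mod 29). Now have (11/29).
29 ≡ 1 (mod 4), so quadratic reciprocity gives (11/29) = (29/11). Reduce: 29 ≡ 7 (mod 11). Now have (7/11).
Both 7 ≡ 3 and 11 ≡ 3 (mod 4), so reciprocity gives (7/11) = -(11/7). Reduce: 11 ≡ 4 (mod 7). Now have -(4/7).
Factor out 2: 4 = 2^2. Since 7 ≡ 7 (mod 8), (2/7) = +1, and (2/7)^2 = +1. Now have -(1/7).
(1/7) = 1. Collecting the sign factors: -1.
Second factor (2893/12167):
2893 ≡ 1 (mod 4), so quadratic reciprocity gives (2893/12167) = (12167/2893). Reduce: 12167 ≡ 595 (mod 2893). Now have (595/2893).
2893 ≡ 1 (mod 4), so quadratic reciprocity gives (595/2893) = (2893/595). Reduce: 2893 ≡ 513 (mod 595). Now have (513/595).
513 ≡ 1 (mod 4), so quadratic reciprocity gives (513/595) = (595/513). Reduce: 595 ≡ 82 (mod 513). Now have (82/513).
Factor out 2: 82 = 2·41. Since 513 ≡ 1 (mod 8), (2/513) = +1. Now have (41/513).
41 ≡ 1 (mod 4), so quadratic reciprocity gives (41/513) = (513/41). Reduce: 513 ≡ 21 (mod 41). Now have (21/41).
21 ≡ 1 (mod 4), so quadratic reciprocity gives (21/41) = (41/21). Reduce: 41 ≡ 20 (mod 21). Now have (20/21).
Factor out 2: 20 = 2^2·5. Since 21 ≡ 5 (mod 8), (2/21) = -1, and (2/21)^2 = +1. Now have (5/21).
5 ≡ 1 (mod 4), so quadratic reciprocity gives (5/21) = (21/5). Reduce: 21 ≡ 1 (mod 5). Now have (1/5).
(1/5) = 1. Collecting the sign factors: 1.
Product: (-1)·(1) = -1.

-1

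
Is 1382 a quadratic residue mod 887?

(1382/887)
  = (495/887)    [1382 ≡ 495 mod 887]
  = -(887/495)    [QR: both ≡ 3 mod 4, sign flips]
  = -(392/495)    [887 ≡ 392 mod 495]
  = -(49/495)    [495 ≡ 7 mod 8 ⇒ (2/495)^3 = +1]
  = -(495/49)    [QR: 49 ≡ 1 mod 4, sign kept]
  = -(5/49)    [495 ≡ 5 mod 49]
  = -(49/5)    [QR: 5 ≡ 1 mod 4, sign kept]
  = -(4/5)    [49 ≡ 4 mod 5]
  = -(1/5)    [5 ≡ 5 mod 8 ⇒ (2/5)^2 = +1]
  = -1    [(1/5) = 1]
(1382/887) = -1, and 887 is prime, so 1382 is not a quadratic residue mod 887.

no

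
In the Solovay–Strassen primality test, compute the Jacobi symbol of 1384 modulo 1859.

(1384/1859)
  = -(173/1859)    [1859 ≡ 3 mod 8 ⇒ (2/1859)^3 = -1]
  = -(1859/173)    [QR: 173 ≡ 1 mod 4, sign kept]
  = -(129/173)    [1859 ≡ 129 mod 173]
  = -(173/129)    [QR: 129 ≡ 1 mod 4, sign kept]
  = -(44/129)    [173 ≡ 44 mod 129]
  = -(11/129)    [129 ≡ 1 mod 8 ⇒ (2/129)^2 = +1]
  = -(129/11)    [QR: 129 ≡ 1 mod 4, sign kept]
  = -(8/11)    [129 ≡ 8 mod 11]
  = (1/11)    [11 ≡ 3 mod 8 ⇒ (2/11)^3 = -1]
  = 1    [(1/11) = 1]

1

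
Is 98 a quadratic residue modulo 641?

Factor out 2: 98 = 2·49. Since 641 ≡ 1 (mod 8), (2/641) = +1. Now have (49/641).
49 ≡ 1 (mod 4), so quadratic reciprocity gives (49/641) = (641/49). Reduce: 641 ≡ 4 (mod 49). Now have (4/49).
Factor out 2: 4 = 2^2. Since 49 ≡ 1 (mod 8), (2/49) = +1, and (2/49)^2 = +1. Now have (1/49).
(1/49) = 1. Collecting the sign factors: 1.
The Legendre symbol is 1, so x^2 ≡ 98 (mod 641) has solution.

yes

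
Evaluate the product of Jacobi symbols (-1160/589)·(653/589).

By multiplicativity, (-1160·653/589) = (-1160/589)·(653/589).
First factor (-1160/589):
(-1160/589)
  = (1160/589)    [589 ≡ 1 mod 4 ⇒ (-1/589) = +1]
  = (571/589)    [1160 ≡ 571 mod 589]
  = (589/571)    [QR: 589 ≡ 1 mod 4, sign kept]
  = (18/571)    [589 ≡ 18 mod 571]
  = -(9/571)    [571 ≡ 3 mod 8 ⇒ (2/571) = -1]
  = -(571/9)    [QR: 9 ≡ 1 mod 4, sign kept]
  = -(4/9)    [571 ≡ 4 mod 9]
  = -(1/9)    [9 ≡ 1 mod 8 ⇒ (2/9)^2 = +1]
  = -1    [(1/9) = 1]
Second factor (653/589):
(653/589)
  = (64/589)    [653 ≡ 64 mod 589]
  = (1/589)    [589 ≡ 5 mod 8 ⇒ (2/589)^6 = +1]
  = 1    [(1/589) = 1]
Product: (-1)·(1) = -1.

-1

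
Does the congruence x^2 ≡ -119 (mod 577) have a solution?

no

(-119|577)
  = (119|577)    [577 ≡ 1 mod 4 ⇒ (-1|577) = +1]
  = (577|119)    [QR: 577 ≡ 1 mod 4, sign kept]
  = (101|119)    [577 ≡ 101 mod 119]
  = (119|101)    [QR: 101 ≡ 1 mod 4, sign kept]
  = (18|101)    [119 ≡ 18 mod 101]
  = -(9|101)    [101 ≡ 5 mod 8 ⇒ (2|101) = -1]
  = -(101|9)    [QR: 9 ≡ 1 mod 4, sign kept]
  = -(2|9)    [101 ≡ 2 mod 9]
  = -(1|9)    [9 ≡ 1 mod 8 ⇒ (2|9) = +1]
  = -1    [(1|9) = 1]
The Legendre symbol is -1, so x^2 ≡ -119 (mod 577) has no solution.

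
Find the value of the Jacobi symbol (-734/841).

Pull out -1: (-734/841) = (-1/841)·(734/841). Since 841 ≡ 1 (mod 4), (-1/841) = +1. Now have (734/841).
Factor out 2: 734 = 2·367. Since 841 ≡ 1 (mod 8), (2/841) = +1. Now have (367/841).
841 ≡ 1 (mod 4), so quadratic reciprocity gives (367/841) = (841/367). Reduce: 841 ≡ 107 (mod 367). Now have (107/367).
Both 107 ≡ 3 and 367 ≡ 3 (mod 4), so reciprocity gives (107/367) = -(367/107). Reduce: 367 ≡ 46 (mod 107). Now have -(46/107).
Factor out 2: 46 = 2·23. Since 107 ≡ 3 (mod 8), (2/107) = -1. Now have (23/107).
Both 23 ≡ 3 and 107 ≡ 3 (mod 4), so reciprocity gives (23/107) = -(107/23). Reduce: 107 ≡ 15 (mod 23). Now have -(15/23).
Both 15 ≡ 3 and 23 ≡ 3 (mod 4), so reciprocity gives (15/23) = -(23/15). Reduce: 23 ≡ 8 (mod 15). Now have (8/15).
Factor out 2: 8 = 2^3. Since 15 ≡ 7 (mod 8), (2/15) = +1, and (2/15)^3 = +1. Now have (1/15).
(1/15) = 1. Collecting the sign factors: 1.

1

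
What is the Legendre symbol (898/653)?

(898/653)
  = (245/653)    [898 ≡ 245 mod 653]
  = (653/245)    [QR: 245 ≡ 1 mod 4, sign kept]
  = (163/245)    [653 ≡ 163 mod 245]
  = (245/163)    [QR: 245 ≡ 1 mod 4, sign kept]
  = (82/163)    [245 ≡ 82 mod 163]
  = -(41/163)    [163 ≡ 3 mod 8 ⇒ (2/163) = -1]
  = -(163/41)    [QR: 41 ≡ 1 mod 4, sign kept]
  = -(40/41)    [163 ≡ 40 mod 41]
  = -(5/41)    [41 ≡ 1 mod 8 ⇒ (2/41)^3 = +1]
  = -(41/5)    [QR: 5 ≡ 1 mod 4, sign kept]
  = -(1/5)    [41 ≡ 1 mod 5]
  = -1    [(1/5) = 1]

-1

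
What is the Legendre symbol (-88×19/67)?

-1

By multiplicativity, (-88·19/67) = (-88/67)·(19/67).
First factor (-88/67):
Pull out -1: (-88/67) = (-1/67)·(88/67). Since 67 ≡ 3 (mod 4), (-1/67) = -1. Now have -(88/67).
Reduce the numerator: 88 ≡ 21 (mod 67), so (88/67) = (21/67).
21 ≡ 1 (mod 4), so quadratic reciprocity gives (21/67) = (67/21). Reduce: 67 ≡ 4 (mod 21). Now have -(4/21).
Factor out 2: 4 = 2^2. Since 21 ≡ 5 (mod 8), (2/21) = -1, and (2/21)^2 = +1. Now have -(1/21).
(1/21) = 1. Collecting the sign factors: -1.
Second factor (19/67):
Both 19 ≡ 3 and 67 ≡ 3 (mod 4), so reciprocity gives (19/67) = -(67/19). Reduce: 67 ≡ 10 (mod 19). Now have -(10/19).
Factor out 2: 10 = 2·5. Since 19 ≡ 3 (mod 8), (2/19) = -1. Now have (5/19).
5 ≡ 1 (mod 4), so quadratic reciprocity gives (5/19) = (19/5). Reduce: 19 ≡ 4 (mod 5). Now have (4/5).
Factor out 2: 4 = 2^2. Since 5 ≡ 5 (mod 8), (2/5) = -1, and (2/5)^2 = +1. Now have (1/5).
(1/5) = 1. Collecting the sign factors: 1.
Product: (-1)·(1) = -1.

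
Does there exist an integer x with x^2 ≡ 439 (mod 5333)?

5333 ≡ 1 (mod 4), so quadratic reciprocity gives (439/5333) = (5333/439). Reduce: 5333 ≡ 65 (mod 439). Now have (65/439).
65 ≡ 1 (mod 4), so quadratic reciprocity gives (65/439) = (439/65). Reduce: 439 ≡ 49 (mod 65). Now have (49/65).
49 ≡ 1 (mod 4), so quadratic reciprocity gives (49/65) = (65/49). Reduce: 65 ≡ 16 (mod 49). Now have (16/49).
Factor out 2: 16 = 2^4. Since 49 ≡ 1 (mod 8), (2/49) = +1, and (2/49)^4 = +1. Now have (1/49).
(1/49) = 1. Collecting the sign factors: 1.
The Legendre symbol is 1, so x^2 ≡ 439 (mod 5333) has solution.

yes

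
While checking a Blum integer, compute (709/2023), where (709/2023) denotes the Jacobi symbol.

1

(709/2023)
  = (2023/709)    [QR: 709 ≡ 1 mod 4, sign kept]
  = (605/709)    [2023 ≡ 605 mod 709]
  = (709/605)    [QR: 605 ≡ 1 mod 4, sign kept]
  = (104/605)    [709 ≡ 104 mod 605]
  = -(13/605)    [605 ≡ 5 mod 8 ⇒ (2/605)^3 = -1]
  = -(605/13)    [QR: 13 ≡ 1 mod 4, sign kept]
  = -(7/13)    [605 ≡ 7 mod 13]
  = -(13/7)    [QR: 13 ≡ 1 mod 4, sign kept]
  = -(6/7)    [13 ≡ 6 mod 7]
  = -(3/7)    [7 ≡ 7 mod 8 ⇒ (2/7) = +1]
  = (7/3)    [QR: both ≡ 3 mod 4, sign flips]
  = (1/3)    [7 ≡ 1 mod 3]
  = 1    [(1/3) = 1]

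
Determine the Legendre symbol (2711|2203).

-1

(2711|2203)
  = (508|2203)    [2711 ≡ 508 mod 2203]
  = (127|2203)    [2203 ≡ 3 mod 8 ⇒ (2|2203)^2 = +1]
  = -(2203|127)    [QR: both ≡ 3 mod 4, sign flips]
  = -(44|127)    [2203 ≡ 44 mod 127]
  = -(11|127)    [127 ≡ 7 mod 8 ⇒ (2|127)^2 = +1]
  = (127|11)    [QR: both ≡ 3 mod 4, sign flips]
  = (6|11)    [127 ≡ 6 mod 11]
  = -(3|11)    [11 ≡ 3 mod 8 ⇒ (2|11) = -1]
  = (11|3)    [QR: both ≡ 3 mod 4, sign flips]
  = (2|3)    [11 ≡ 2 mod 3]
  = -(1|3)    [3 ≡ 3 mod 8 ⇒ (2|3) = -1]
  = -1    [(1|3) = 1]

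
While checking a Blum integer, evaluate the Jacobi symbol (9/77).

9 ≡ 1 (mod 4), so quadratic reciprocity gives (9/77) = (77/9). Reduce: 77 ≡ 5 (mod 9). Now have (5/9).
5 ≡ 1 (mod 4), so quadratic reciprocity gives (5/9) = (9/5). Reduce: 9 ≡ 4 (mod 5). Now have (4/5).
Factor out 2: 4 = 2^2. Since 5 ≡ 5 (mod 8), (2/5) = -1, and (2/5)^2 = +1. Now have (1/5).
(1/5) = 1. Collecting the sign factors: 1.

1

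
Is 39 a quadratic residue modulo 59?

no

(39/59)
  = -(59/39)    [QR: both ≡ 3 mod 4, sign flips]
  = -(20/39)    [59 ≡ 20 mod 39]
  = -(5/39)    [39 ≡ 7 mod 8 ⇒ (2/39)^2 = +1]
  = -(39/5)    [QR: 5 ≡ 1 mod 4, sign kept]
  = -(4/5)    [39 ≡ 4 mod 5]
  = -(1/5)    [5 ≡ 5 mod 8 ⇒ (2/5)^2 = +1]
  = -1    [(1/5) = 1]
(39/59) = -1, and 59 is prime, so 39 is not a quadratic residue mod 59.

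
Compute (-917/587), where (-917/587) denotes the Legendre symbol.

Pull out -1: (-917/587) = (-1/587)·(917/587). Since 587 ≡ 3 (mod 4), (-1/587) = -1. Now have -(917/587).
Reduce the numerator: 917 ≡ 330 (mod 587), so (917/587) = (330/587).
Factor out 2: 330 = 2·165. Since 587 ≡ 3 (mod 8), (2/587) = -1. Now have (165/587).
165 ≡ 1 (mod 4), so quadratic reciprocity gives (165/587) = (587/165). Reduce: 587 ≡ 92 (mod 165). Now have (92/165).
Factor out 2: 92 = 2^2·23. Since 165 ≡ 5 (mod 8), (2/165) = -1, and (2/165)^2 = +1. Now have (23/165).
165 ≡ 1 (mod 4), so quadratic reciprocity gives (23/165) = (165/23). Reduce: 165 ≡ 4 (mod 23). Now have (4/23).
Factor out 2: 4 = 2^2. Since 23 ≡ 7 (mod 8), (2/23) = +1, and (2/23)^2 = +1. Now have (1/23).
(1/23) = 1. Collecting the sign factors: 1.

1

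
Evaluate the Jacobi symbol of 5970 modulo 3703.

(5970/3703)
  = (2267/3703)    [5970 ≡ 2267 mod 3703]
  = -(3703/2267)    [QR: both ≡ 3 mod 4, sign flips]
  = -(1436/2267)    [3703 ≡ 1436 mod 2267]
  = -(359/2267)    [2267 ≡ 3 mod 8 ⇒ (2/2267)^2 = +1]
  = (2267/359)    [QR: both ≡ 3 mod 4, sign flips]
  = (113/359)    [2267 ≡ 113 mod 359]
  = (359/113)    [QR: 113 ≡ 1 mod 4, sign kept]
  = (20/113)    [359 ≡ 20 mod 113]
  = (5/113)    [113 ≡ 1 mod 8 ⇒ (2/113)^2 = +1]
  = (113/5)    [QR: 5 ≡ 1 mod 4, sign kept]
  = (3/5)    [113 ≡ 3 mod 5]
  = (5/3)    [QR: 5 ≡ 1 mod 4, sign kept]
  = (2/3)    [5 ≡ 2 mod 3]
  = -(1/3)    [3 ≡ 3 mod 8 ⇒ (2/3) = -1]
  = -1    [(1/3) = 1]

-1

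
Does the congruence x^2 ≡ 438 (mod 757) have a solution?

no

(438|757)
  = -(219|757)    [757 ≡ 5 mod 8 ⇒ (2|757) = -1]
  = -(757|219)    [QR: 757 ≡ 1 mod 4, sign kept]
  = -(100|219)    [757 ≡ 100 mod 219]
  = -(25|219)    [219 ≡ 3 mod 8 ⇒ (2|219)^2 = +1]
  = -(219|25)    [QR: 25 ≡ 1 mod 4, sign kept]
  = -(19|25)    [219 ≡ 19 mod 25]
  = -(25|19)    [QR: 25 ≡ 1 mod 4, sign kept]
  = -(6|19)    [25 ≡ 6 mod 19]
  = (3|19)    [19 ≡ 3 mod 8 ⇒ (2|19) = -1]
  = -(19|3)    [QR: both ≡ 3 mod 4, sign flips]
  = -(1|3)    [19 ≡ 1 mod 3]
  = -1    [(1|3) = 1]
The Legendre symbol is -1, so x^2 ≡ 438 (mod 757) has no solution.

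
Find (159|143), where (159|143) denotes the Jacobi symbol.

1

(159|143)
  = (16|143)    [159 ≡ 16 mod 143]
  = (1|143)    [143 ≡ 7 mod 8 ⇒ (2|143)^4 = +1]
  = 1    [(1|143) = 1]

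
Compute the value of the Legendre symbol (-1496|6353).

1

(-1496|6353)
  = (4857|6353)    [-1496 ≡ 4857 mod 6353]
  = (6353|4857)    [QR: 4857 ≡ 1 mod 4, sign kept]
  = (1496|4857)    [6353 ≡ 1496 mod 4857]
  = (187|4857)    [4857 ≡ 1 mod 8 ⇒ (2|4857)^3 = +1]
  = (4857|187)    [QR: 4857 ≡ 1 mod 4, sign kept]
  = (182|187)    [4857 ≡ 182 mod 187]
  = -(91|187)    [187 ≡ 3 mod 8 ⇒ (2|187) = -1]
  = (187|91)    [QR: both ≡ 3 mod 4, sign flips]
  = (5|91)    [187 ≡ 5 mod 91]
  = (91|5)    [QR: 5 ≡ 1 mod 4, sign kept]
  = (1|5)    [91 ≡ 1 mod 5]
  = 1    [(1|5) = 1]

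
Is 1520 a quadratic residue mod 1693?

yes

(1520/1693)
  = (95/1693)    [1693 ≡ 5 mod 8 ⇒ (2/1693)^4 = +1]
  = (1693/95)    [QR: 1693 ≡ 1 mod 4, sign kept]
  = (78/95)    [1693 ≡ 78 mod 95]
  = (39/95)    [95 ≡ 7 mod 8 ⇒ (2/95) = +1]
  = -(95/39)    [QR: both ≡ 3 mod 4, sign flips]
  = -(17/39)    [95 ≡ 17 mod 39]
  = -(39/17)    [QR: 17 ≡ 1 mod 4, sign kept]
  = -(5/17)    [39 ≡ 5 mod 17]
  = -(17/5)    [QR: 5 ≡ 1 mod 4, sign kept]
  = -(2/5)    [17 ≡ 2 mod 5]
  = (1/5)    [5 ≡ 5 mod 8 ⇒ (2/5) = -1]
  = 1    [(1/5) = 1]
The Legendre symbol is 1, so x^2 ≡ 1520 (mod 1693) has solution.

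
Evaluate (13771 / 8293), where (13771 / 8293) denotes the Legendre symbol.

(13771 / 8293)
  = (5478 / 8293)    [13771 ≡ 5478 mod 8293]
  = -(2739 / 8293)    [8293 ≡ 5 mod 8 ⇒ (2 / 8293) = -1]
  = -(8293 / 2739)    [QR: 8293 ≡ 1 mod 4, sign kept]
  = -(76 / 2739)    [8293 ≡ 76 mod 2739]
  = -(19 / 2739)    [2739 ≡ 3 mod 8 ⇒ (2 / 2739)^2 = +1]
  = (2739 / 19)    [QR: both ≡ 3 mod 4, sign flips]
  = (3 / 19)    [2739 ≡ 3 mod 19]
  = -(19 / 3)    [QR: both ≡ 3 mod 4, sign flips]
  = -(1 / 3)    [19 ≡ 1 mod 3]
  = -1    [(1 / 3) = 1]

-1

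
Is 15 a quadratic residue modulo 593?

yes

593 ≡ 1 (mod 4), so quadratic reciprocity gives (15|593) = (593|15). Reduce: 593 ≡ 8 (mod 15). Now have (8|15).
Factor out 2: 8 = 2^3. Since 15 ≡ 7 (mod 8), (2|15) = +1, and (2|15)^3 = +1. Now have (1|15).
(1|15) = 1. Collecting the sign factors: 1.
The Legendre symbol is 1, so x^2 ≡ 15 (mod 593) has solution.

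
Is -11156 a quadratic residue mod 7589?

no

(-11156|7589)
  = (4022|7589)    [-11156 ≡ 4022 mod 7589]
  = -(2011|7589)    [7589 ≡ 5 mod 8 ⇒ (2|7589) = -1]
  = -(7589|2011)    [QR: 7589 ≡ 1 mod 4, sign kept]
  = -(1556|2011)    [7589 ≡ 1556 mod 2011]
  = -(389|2011)    [2011 ≡ 3 mod 8 ⇒ (2|2011)^2 = +1]
  = -(2011|389)    [QR: 389 ≡ 1 mod 4, sign kept]
  = -(66|389)    [2011 ≡ 66 mod 389]
  = (33|389)    [389 ≡ 5 mod 8 ⇒ (2|389) = -1]
  = (389|33)    [QR: 33 ≡ 1 mod 4, sign kept]
  = (26|33)    [389 ≡ 26 mod 33]
  = (13|33)    [33 ≡ 1 mod 8 ⇒ (2|33) = +1]
  = (33|13)    [QR: 13 ≡ 1 mod 4, sign kept]
  = (7|13)    [33 ≡ 7 mod 13]
  = (13|7)    [QR: 13 ≡ 1 mod 4, sign kept]
  = (6|7)    [13 ≡ 6 mod 7]
  = (3|7)    [7 ≡ 7 mod 8 ⇒ (2|7) = +1]
  = -(7|3)    [QR: both ≡ 3 mod 4, sign flips]
  = -(1|3)    [7 ≡ 1 mod 3]
  = -1    [(1|3) = 1]
The Legendre symbol is -1, so x^2 ≡ -11156 (mod 7589) has no solution.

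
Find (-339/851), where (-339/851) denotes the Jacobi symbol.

Pull out -1: (-339/851) = (-1/851)·(339/851). Since 851 ≡ 3 (mod 4), (-1/851) = -1. Now have -(339/851).
Both 339 ≡ 3 and 851 ≡ 3 (mod 4), so reciprocity gives (339/851) = -(851/339). Reduce: 851 ≡ 173 (mod 339). Now have (173/339).
173 ≡ 1 (mod 4), so quadratic reciprocity gives (173/339) = (339/173). Reduce: 339 ≡ 166 (mod 173). Now have (166/173).
Factor out 2: 166 = 2·83. Since 173 ≡ 5 (mod 8), (2/173) = -1. Now have -(83/173).
173 ≡ 1 (mod 4), so quadratic reciprocity gives (83/173) = (173/83). Reduce: 173 ≡ 7 (mod 83). Now have -(7/83).
Both 7 ≡ 3 and 83 ≡ 3 (mod 4), so reciprocity gives (7/83) = -(83/7). Reduce: 83 ≡ 6 (mod 7). Now have (6/7).
Factor out 2: 6 = 2·3. Since 7 ≡ 7 (mod 8), (2/7) = +1. Now have (3/7).
Both 3 ≡ 3 and 7 ≡ 3 (mod 4), so reciprocity gives (3/7) = -(7/3). Reduce: 7 ≡ 1 (mod 3). Now have -(1/3).
(1/3) = 1. Collecting the sign factors: -1.

-1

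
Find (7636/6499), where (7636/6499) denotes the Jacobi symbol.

Reduce the numerator: 7636 ≡ 1137 (mod 6499), so (7636/6499) = (1137/6499).
1137 ≡ 1 (mod 4), so quadratic reciprocity gives (1137/6499) = (6499/1137). Reduce: 6499 ≡ 814 (mod 1137). Now have (814/1137).
Factor out 2: 814 = 2·407. Since 1137 ≡ 1 (mod 8), (2/1137) = +1. Now have (407/1137).
1137 ≡ 1 (mod 4), so quadratic reciprocity gives (407/1137) = (1137/407). Reduce: 1137 ≡ 323 (mod 407). Now have (323/407).
Both 323 ≡ 3 and 407 ≡ 3 (mod 4), so reciprocity gives (323/407) = -(407/323). Reduce: 407 ≡ 84 (mod 323). Now have -(84/323).
Factor out 2: 84 = 2^2·21. Since 323 ≡ 3 (mod 8), (2/323) = -1, and (2/323)^2 = +1. Now have -(21/323).
21 ≡ 1 (mod 4), so quadratic reciprocity gives (21/323) = (323/21). Reduce: 323 ≡ 8 (mod 21). Now have -(8/21).
Factor out 2: 8 = 2^3. Since 21 ≡ 5 (mod 8), (2/21) = -1, and (2/21)^3 = -1. Now have (1/21).
(1/21) = 1. Collecting the sign factors: 1.

1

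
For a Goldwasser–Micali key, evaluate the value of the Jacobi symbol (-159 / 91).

1

(-159 / 91)
  = (23 / 91)    [-159 ≡ 23 mod 91]
  = -(91 / 23)    [QR: both ≡ 3 mod 4, sign flips]
  = -(22 / 23)    [91 ≡ 22 mod 23]
  = -(11 / 23)    [23 ≡ 7 mod 8 ⇒ (2 / 23) = +1]
  = (23 / 11)    [QR: both ≡ 3 mod 4, sign flips]
  = (1 / 11)    [23 ≡ 1 mod 11]
  = 1    [(1 / 11) = 1]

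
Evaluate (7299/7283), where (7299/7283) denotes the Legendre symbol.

1

Reduce the numerator: 7299 ≡ 16 (mod 7283), so (7299/7283) = (16/7283).
Factor out 2: 16 = 2^4. Since 7283 ≡ 3 (mod 8), (2/7283) = -1, and (2/7283)^4 = +1. Now have (1/7283).
(1/7283) = 1. Collecting the sign factors: 1.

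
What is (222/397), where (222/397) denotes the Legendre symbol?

-1

(222/397)
  = -(111/397)    [397 ≡ 5 mod 8 ⇒ (2/397) = -1]
  = -(397/111)    [QR: 397 ≡ 1 mod 4, sign kept]
  = -(64/111)    [397 ≡ 64 mod 111]
  = -(1/111)    [111 ≡ 7 mod 8 ⇒ (2/111)^6 = +1]
  = -1    [(1/111) = 1]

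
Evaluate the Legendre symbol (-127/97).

(-127/97)
  = (67/97)    [-127 ≡ 67 mod 97]
  = (97/67)    [QR: 97 ≡ 1 mod 4, sign kept]
  = (30/67)    [97 ≡ 30 mod 67]
  = -(15/67)    [67 ≡ 3 mod 8 ⇒ (2/67) = -1]
  = (67/15)    [QR: both ≡ 3 mod 4, sign flips]
  = (7/15)    [67 ≡ 7 mod 15]
  = -(15/7)    [QR: both ≡ 3 mod 4, sign flips]
  = -(1/7)    [15 ≡ 1 mod 7]
  = -1    [(1/7) = 1]

-1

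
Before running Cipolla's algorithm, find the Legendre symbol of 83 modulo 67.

Reduce the numerator: 83 ≡ 16 (mod 67), so (83 / 67) = (16 / 67).
Factor out 2: 16 = 2^4. Since 67 ≡ 3 (mod 8), (2 / 67) = -1, and (2 / 67)^4 = +1. Now have (1 / 67).
(1 / 67) = 1. Collecting the sign factors: 1.

1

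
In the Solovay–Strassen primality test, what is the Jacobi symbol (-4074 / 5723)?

(-4074 / 5723)
  = -(4074 / 5723)    [5723 ≡ 3 mod 4 ⇒ (-1 / 5723) = -1]
  = (2037 / 5723)    [5723 ≡ 3 mod 8 ⇒ (2 / 5723) = -1]
  = (5723 / 2037)    [QR: 2037 ≡ 1 mod 4, sign kept]
  = (1649 / 2037)    [5723 ≡ 1649 mod 2037]
  = (2037 / 1649)    [QR: 1649 ≡ 1 mod 4, sign kept]
  = (388 / 1649)    [2037 ≡ 388 mod 1649]
  = (97 / 1649)    [1649 ≡ 1 mod 8 ⇒ (2 / 1649)^2 = +1]
  = (1649 / 97)    [QR: 97 ≡ 1 mod 4, sign kept]
  = (0 / 97)    [1649 ≡ 0 mod 97]
  = 0    [numerator 0, gcd > 1]

0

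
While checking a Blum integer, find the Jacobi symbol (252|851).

-1

Factor out 2: 252 = 2^2·63. Since 851 ≡ 3 (mod 8), (2|851) = -1, and (2|851)^2 = +1. Now have (63|851).
Both 63 ≡ 3 and 851 ≡ 3 (mod 4), so reciprocity gives (63|851) = -(851|63). Reduce: 851 ≡ 32 (mod 63). Now have -(32|63).
Factor out 2: 32 = 2^5. Since 63 ≡ 7 (mod 8), (2|63) = +1, and (2|63)^5 = +1. Now have -(1|63).
(1|63) = 1. Collecting the sign factors: -1.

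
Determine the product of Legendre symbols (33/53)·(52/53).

-1

By multiplicativity, (33·52/53) = (33/53)·(52/53).
First factor (33/53):
33 ≡ 1 (mod 4), so quadratic reciprocity gives (33/53) = (53/33). Reduce: 53 ≡ 20 (mod 33). Now have (20/33).
Factor out 2: 20 = 2^2·5. Since 33 ≡ 1 (mod 8), (2/33) = +1, and (2/33)^2 = +1. Now have (5/33).
5 ≡ 1 (mod 4), so quadratic reciprocity gives (5/33) = (33/5). Reduce: 33 ≡ 3 (mod 5). Now have (3/5).
5 ≡ 1 (mod 4), so quadratic reciprocity gives (3/5) = (5/3). Reduce: 5 ≡ 2 (mod 3). Now have (2/3).
Factor out 2: 2 = 2. Since 3 ≡ 3 (mod 8), (2/3) = -1. Now have -(1/3).
(1/3) = 1. Collecting the sign factors: -1.
Second factor (52/53):
Factor out 2: 52 = 2^2·13. Since 53 ≡ 5 (mod 8), (2/53) = -1, and (2/53)^2 = +1. Now have (13/53).
13 ≡ 1 (mod 4), so quadratic reciprocity gives (13/53) = (53/13). Reduce: 53 ≡ 1 (mod 13). Now have (1/13).
(1/13) = 1. Collecting the sign factors: 1.
Product: (-1)·(1) = -1.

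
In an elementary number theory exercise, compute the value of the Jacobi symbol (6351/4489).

Reduce the numerator: 6351 ≡ 1862 (mod 4489), so (6351/4489) = (1862/4489).
Factor out 2: 1862 = 2·931. Since 4489 ≡ 1 (mod 8), (2/4489) = +1. Now have (931/4489).
4489 ≡ 1 (mod 4), so quadratic reciprocity gives (931/4489) = (4489/931). Reduce: 4489 ≡ 765 (mod 931). Now have (765/931).
765 ≡ 1 (mod 4), so quadratic reciprocity gives (765/931) = (931/765). Reduce: 931 ≡ 166 (mod 765). Now have (166/765).
Factor out 2: 166 = 2·83. Since 765 ≡ 5 (mod 8), (2/765) = -1. Now have -(83/765).
765 ≡ 1 (mod 4), so quadratic reciprocity gives (83/765) = (765/83). Reduce: 765 ≡ 18 (mod 83). Now have -(18/83).
Factor out 2: 18 = 2·9. Since 83 ≡ 3 (mod 8), (2/83) = -1. Now have (9/83).
9 ≡ 1 (mod 4), so quadratic reciprocity gives (9/83) = (83/9). Reduce: 83 ≡ 2 (mod 9). Now have (2/9).
Factor out 2: 2 = 2. Since 9 ≡ 1 (mod 8), (2/9) = +1. Now have (1/9).
(1/9) = 1. Collecting the sign factors: 1.

1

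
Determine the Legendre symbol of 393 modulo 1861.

393 ≡ 1 (mod 4), so quadratic reciprocity gives (393|1861) = (1861|393). Reduce: 1861 ≡ 289 (mod 393). Now have (289|393).
289 ≡ 1 (mod 4), so quadratic reciprocity gives (289|393) = (393|289). Reduce: 393 ≡ 104 (mod 289). Now have (104|289).
Factor out 2: 104 = 2^3·13. Since 289 ≡ 1 (mod 8), (2|289) = +1, and (2|289)^3 = +1. Now have (13|289).
13 ≡ 1 (mod 4), so quadratic reciprocity gives (13|289) = (289|13). Reduce: 289 ≡ 3 (mod 13). Now have (3|13).
13 ≡ 1 (mod 4), so quadratic reciprocity gives (3|13) = (13|3). Reduce: 13 ≡ 1 (mod 3). Now have (1|3).
(1|3) = 1. Collecting the sign factors: 1.

1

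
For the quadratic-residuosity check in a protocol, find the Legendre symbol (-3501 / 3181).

1

Pull out -1: (-3501 / 3181) = (-1 / 3181)·(3501 / 3181). Since 3181 ≡ 1 (mod 4), (-1 / 3181) = +1. Now have (3501 / 3181).
Reduce the numerator: 3501 ≡ 320 (mod 3181), so (3501 / 3181) = (320 / 3181).
Factor out 2: 320 = 2^6·5. Since 3181 ≡ 5 (mod 8), (2 / 3181) = -1, and (2 / 3181)^6 = +1. Now have (5 / 3181).
5 ≡ 1 (mod 4), so quadratic reciprocity gives (5 / 3181) = (3181 / 5). Reduce: 3181 ≡ 1 (mod 5). Now have (1 / 5).
(1 / 5) = 1. Collecting the sign factors: 1.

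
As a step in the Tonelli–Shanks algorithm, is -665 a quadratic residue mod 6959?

no

(-665/6959)
  = (6294/6959)    [-665 ≡ 6294 mod 6959]
  = (3147/6959)    [6959 ≡ 7 mod 8 ⇒ (2/6959) = +1]
  = -(6959/3147)    [QR: both ≡ 3 mod 4, sign flips]
  = -(665/3147)    [6959 ≡ 665 mod 3147]
  = -(3147/665)    [QR: 665 ≡ 1 mod 4, sign kept]
  = -(487/665)    [3147 ≡ 487 mod 665]
  = -(665/487)    [QR: 665 ≡ 1 mod 4, sign kept]
  = -(178/487)    [665 ≡ 178 mod 487]
  = -(89/487)    [487 ≡ 7 mod 8 ⇒ (2/487) = +1]
  = -(487/89)    [QR: 89 ≡ 1 mod 4, sign kept]
  = -(42/89)    [487 ≡ 42 mod 89]
  = -(21/89)    [89 ≡ 1 mod 8 ⇒ (2/89) = +1]
  = -(89/21)    [QR: 21 ≡ 1 mod 4, sign kept]
  = -(5/21)    [89 ≡ 5 mod 21]
  = -(21/5)    [QR: 5 ≡ 1 mod 4, sign kept]
  = -(1/5)    [21 ≡ 1 mod 5]
  = -1    [(1/5) = 1]
(-665/6959) = -1, and 6959 is prime, so -665 is not a quadratic residue mod 6959.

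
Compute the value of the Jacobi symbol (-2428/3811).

Reduce the numerator: -2428 ≡ 1383 (mod 3811), so (-2428/3811) = (1383/3811).
Both 1383 ≡ 3 and 3811 ≡ 3 (mod 4), so reciprocity gives (1383/3811) = -(3811/1383). Reduce: 3811 ≡ 1045 (mod 1383). Now have -(1045/1383).
1045 ≡ 1 (mod 4), so quadratic reciprocity gives (1045/1383) = (1383/1045). Reduce: 1383 ≡ 338 (mod 1045). Now have -(338/1045).
Factor out 2: 338 = 2·169. Since 1045 ≡ 5 (mod 8), (2/1045) = -1. Now have (169/1045).
169 ≡ 1 (mod 4), so quadratic reciprocity gives (169/1045) = (1045/169). Reduce: 1045 ≡ 31 (mod 169). Now have (31/169).
169 ≡ 1 (mod 4), so quadratic reciprocity gives (31/169) = (169/31). Reduce: 169 ≡ 14 (mod 31). Now have (14/31).
Factor out 2: 14 = 2·7. Since 31 ≡ 7 (mod 8), (2/31) = +1. Now have (7/31).
Both 7 ≡ 3 and 31 ≡ 3 (mod 4), so reciprocity gives (7/31) = -(31/7). Reduce: 31 ≡ 3 (mod 7). Now have -(3/7).
Both 3 ≡ 3 and 7 ≡ 3 (mod 4), so reciprocity gives (3/7) = -(7/3). Reduce: 7 ≡ 1 (mod 3). Now have (1/3).
(1/3) = 1. Collecting the sign factors: 1.

1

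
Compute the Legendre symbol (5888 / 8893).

Factor out 2: 5888 = 2^8·23. Since 8893 ≡ 5 (mod 8), (2 / 8893) = -1, and (2 / 8893)^8 = +1. Now have (23 / 8893).
8893 ≡ 1 (mod 4), so quadratic reciprocity gives (23 / 8893) = (8893 / 23). Reduce: 8893 ≡ 15 (mod 23). Now have (15 / 23).
Both 15 ≡ 3 and 23 ≡ 3 (mod 4), so reciprocity gives (15 / 23) = -(23 / 15). Reduce: 23 ≡ 8 (mod 15). Now have -(8 / 15).
Factor out 2: 8 = 2^3. Since 15 ≡ 7 (mod 8), (2 / 15) = +1, and (2 / 15)^3 = +1. Now have -(1 / 15).
(1 / 15) = 1. Collecting the sign factors: -1.

-1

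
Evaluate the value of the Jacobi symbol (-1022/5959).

1

Pull out -1: (-1022/5959) = (-1/5959)·(1022/5959). Since 5959 ≡ 3 (mod 4), (-1/5959) = -1. Now have -(1022/5959).
Factor out 2: 1022 = 2·511. Since 5959 ≡ 7 (mod 8), (2/5959) = +1. Now have -(511/5959).
Both 511 ≡ 3 and 5959 ≡ 3 (mod 4), so reciprocity gives (511/5959) = -(5959/511). Reduce: 5959 ≡ 338 (mod 511). Now have (338/511).
Factor out 2: 338 = 2·169. Since 511 ≡ 7 (mod 8), (2/511) = +1. Now have (169/511).
169 ≡ 1 (mod 4), so quadratic reciprocity gives (169/511) = (511/169). Reduce: 511 ≡ 4 (mod 169). Now have (4/169).
Factor out 2: 4 = 2^2. Since 169 ≡ 1 (mod 8), (2/169) = +1, and (2/169)^2 = +1. Now have (1/169).
(1/169) = 1. Collecting the sign factors: 1.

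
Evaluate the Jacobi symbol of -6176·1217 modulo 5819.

1

By multiplicativity, (-6176·1217/5819) = (-6176/5819)·(1217/5819).
First factor (-6176/5819):
(-6176/5819)
  = -(6176/5819)    [5819 ≡ 3 mod 4 ⇒ (-1/5819) = -1]
  = -(357/5819)    [6176 ≡ 357 mod 5819]
  = -(5819/357)    [QR: 357 ≡ 1 mod 4, sign kept]
  = -(107/357)    [5819 ≡ 107 mod 357]
  = -(357/107)    [QR: 357 ≡ 1 mod 4, sign kept]
  = -(36/107)    [357 ≡ 36 mod 107]
  = -(9/107)    [107 ≡ 3 mod 8 ⇒ (2/107)^2 = +1]
  = -(107/9)    [QR: 9 ≡ 1 mod 4, sign kept]
  = -(8/9)    [107 ≡ 8 mod 9]
  = -(1/9)    [9 ≡ 1 mod 8 ⇒ (2/9)^3 = +1]
  = -1    [(1/9) = 1]
Second factor (1217/5819):
(1217/5819)
  = (5819/1217)    [QR: 1217 ≡ 1 mod 4, sign kept]
  = (951/1217)    [5819 ≡ 951 mod 1217]
  = (1217/951)    [QR: 1217 ≡ 1 mod 4, sign kept]
  = (266/951)    [1217 ≡ 266 mod 951]
  = (133/951)    [951 ≡ 7 mod 8 ⇒ (2/951) = +1]
  = (951/133)    [QR: 133 ≡ 1 mod 4, sign kept]
  = (20/133)    [951 ≡ 20 mod 133]
  = (5/133)    [133 ≡ 5 mod 8 ⇒ (2/133)^2 = +1]
  = (133/5)    [QR: 5 ≡ 1 mod 4, sign kept]
  = (3/5)    [133 ≡ 3 mod 5]
  = (5/3)    [QR: 5 ≡ 1 mod 4, sign kept]
  = (2/3)    [5 ≡ 2 mod 3]
  = -(1/3)    [3 ≡ 3 mod 8 ⇒ (2/3) = -1]
  = -1    [(1/3) = 1]
Product: (-1)·(-1) = 1.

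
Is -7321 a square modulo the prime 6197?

no

Reduce the numerator: -7321 ≡ 5073 (mod 6197), so (-7321/6197) = (5073/6197).
5073 ≡ 1 (mod 4), so quadratic reciprocity gives (5073/6197) = (6197/5073). Reduce: 6197 ≡ 1124 (mod 5073). Now have (1124/5073).
Factor out 2: 1124 = 2^2·281. Since 5073 ≡ 1 (mod 8), (2/5073) = +1, and (2/5073)^2 = +1. Now have (281/5073).
281 ≡ 1 (mod 4), so quadratic reciprocity gives (281/5073) = (5073/281). Reduce: 5073 ≡ 15 (mod 281). Now have (15/281).
281 ≡ 1 (mod 4), so quadratic reciprocity gives (15/281) = (281/15). Reduce: 281 ≡ 11 (mod 15). Now have (11/15).
Both 11 ≡ 3 and 15 ≡ 3 (mod 4), so reciprocity gives (11/15) = -(15/11). Reduce: 15 ≡ 4 (mod 11). Now have -(4/11).
Factor out 2: 4 = 2^2. Since 11 ≡ 3 (mod 8), (2/11) = -1, and (2/11)^2 = +1. Now have -(1/11).
(1/11) = 1. Collecting the sign factors: -1.
(-7321/6197) = -1, and 6197 is prime, so -7321 is not a quadratic residue mod 6197.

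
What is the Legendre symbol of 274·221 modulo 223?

1

By multiplicativity, (274·221/223) = (274/223)·(221/223).
First factor (274/223):
Reduce the numerator: 274 ≡ 51 (mod 223), so (274/223) = (51/223).
Both 51 ≡ 3 and 223 ≡ 3 (mod 4), so reciprocity gives (51/223) = -(223/51). Reduce: 223 ≡ 19 (mod 51). Now have -(19/51).
Both 19 ≡ 3 and 51 ≡ 3 (mod 4), so reciprocity gives (19/51) = -(51/19). Reduce: 51 ≡ 13 (mod 19). Now have (13/19).
13 ≡ 1 (mod 4), so quadratic reciprocity gives (13/19) = (19/13). Reduce: 19 ≡ 6 (mod 13). Now have (6/13).
Factor out 2: 6 = 2·3. Since 13 ≡ 5 (mod 8), (2/13) = -1. Now have -(3/13).
13 ≡ 1 (mod 4), so quadratic reciprocity gives (3/13) = (13/3). Reduce: 13 ≡ 1 (mod 3). Now have -(1/3).
(1/3) = 1. Collecting the sign factors: -1.
Second factor (221/223):
221 ≡ 1 (mod 4), so quadratic reciprocity gives (221/223) = (223/221). Reduce: 223 ≡ 2 (mod 221). Now have (2/221).
Factor out 2: 2 = 2. Since 221 ≡ 5 (mod 8), (2/221) = -1. Now have -(1/221).
(1/221) = 1. Collecting the sign factors: -1.
Product: (-1)·(-1) = 1.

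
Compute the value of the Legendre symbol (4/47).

1

Factor out 2: 4 = 2^2. Since 47 ≡ 7 (mod 8), (2/47) = +1, and (2/47)^2 = +1. Now have (1/47).
(1/47) = 1. Collecting the sign factors: 1.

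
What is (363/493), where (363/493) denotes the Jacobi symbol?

(363/493)
  = (493/363)    [QR: 493 ≡ 1 mod 4, sign kept]
  = (130/363)    [493 ≡ 130 mod 363]
  = -(65/363)    [363 ≡ 3 mod 8 ⇒ (2/363) = -1]
  = -(363/65)    [QR: 65 ≡ 1 mod 4, sign kept]
  = -(38/65)    [363 ≡ 38 mod 65]
  = -(19/65)    [65 ≡ 1 mod 8 ⇒ (2/65) = +1]
  = -(65/19)    [QR: 65 ≡ 1 mod 4, sign kept]
  = -(8/19)    [65 ≡ 8 mod 19]
  = (1/19)    [19 ≡ 3 mod 8 ⇒ (2/19)^3 = -1]
  = 1    [(1/19) = 1]

1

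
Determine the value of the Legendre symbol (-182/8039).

1

(-182/8039)
  = -(182/8039)    [8039 ≡ 3 mod 4 ⇒ (-1/8039) = -1]
  = -(91/8039)    [8039 ≡ 7 mod 8 ⇒ (2/8039) = +1]
  = (8039/91)    [QR: both ≡ 3 mod 4, sign flips]
  = (31/91)    [8039 ≡ 31 mod 91]
  = -(91/31)    [QR: both ≡ 3 mod 4, sign flips]
  = -(29/31)    [91 ≡ 29 mod 31]
  = -(31/29)    [QR: 29 ≡ 1 mod 4, sign kept]
  = -(2/29)    [31 ≡ 2 mod 29]
  = (1/29)    [29 ≡ 5 mod 8 ⇒ (2/29) = -1]
  = 1    [(1/29) = 1]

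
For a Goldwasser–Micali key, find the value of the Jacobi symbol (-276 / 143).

Reduce the numerator: -276 ≡ 10 (mod 143), so (-276 / 143) = (10 / 143).
Factor out 2: 10 = 2·5. Since 143 ≡ 7 (mod 8), (2 / 143) = +1. Now have (5 / 143).
5 ≡ 1 (mod 4), so quadratic reciprocity gives (5 / 143) = (143 / 5). Reduce: 143 ≡ 3 (mod 5). Now have (3 / 5).
5 ≡ 1 (mod 4), so quadratic reciprocity gives (3 / 5) = (5 / 3). Reduce: 5 ≡ 2 (mod 3). Now have (2 / 3).
Factor out 2: 2 = 2. Since 3 ≡ 3 (mod 8), (2 / 3) = -1. Now have -(1 / 3).
(1 / 3) = 1. Collecting the sign factors: -1.

-1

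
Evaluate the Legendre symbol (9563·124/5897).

-1

By multiplicativity, (9563·124/5897) = (9563/5897)·(124/5897).
First factor (9563/5897):
Reduce the numerator: 9563 ≡ 3666 (mod 5897), so (9563/5897) = (3666/5897).
Factor out 2: 3666 = 2·1833. Since 5897 ≡ 1 (mod 8), (2/5897) = +1. Now have (1833/5897).
1833 ≡ 1 (mod 4), so quadratic reciprocity gives (1833/5897) = (5897/1833). Reduce: 5897 ≡ 398 (mod 1833). Now have (398/1833).
Factor out 2: 398 = 2·199. Since 1833 ≡ 1 (mod 8), (2/1833) = +1. Now have (199/1833).
1833 ≡ 1 (mod 4), so quadratic reciprocity gives (199/1833) = (1833/199). Reduce: 1833 ≡ 42 (mod 199). Now have (42/199).
Factor out 2: 42 = 2·21. Since 199 ≡ 7 (mod 8), (2/199) = +1. Now have (21/199).
21 ≡ 1 (mod 4), so quadratic reciprocity gives (21/199) = (199/21). Reduce: 199 ≡ 10 (mod 21). Now have (10/21).
Factor out 2: 10 = 2·5. Since 21 ≡ 5 (mod 8), (2/21) = -1. Now have -(5/21).
5 ≡ 1 (mod 4), so quadratic reciprocity gives (5/21) = (21/5). Reduce: 21 ≡ 1 (mod 5). Now have -(1/5).
(1/5) = 1. Collecting the sign factors: -1.
Second factor (124/5897):
Factor out 2: 124 = 2^2·31. Since 5897 ≡ 1 (mod 8), (2/5897) = +1, and (2/5897)^2 = +1. Now have (31/5897).
5897 ≡ 1 (mod 4), so quadratic reciprocity gives (31/5897) = (5897/31). Reduce: 5897 ≡ 7 (mod 31). Now have (7/31).
Both 7 ≡ 3 and 31 ≡ 3 (mod 4), so reciprocity gives (7/31) = -(31/7). Reduce: 31 ≡ 3 (mod 7). Now have -(3/7).
Both 3 ≡ 3 and 7 ≡ 3 (mod 4), so reciprocity gives (3/7) = -(7/3). Reduce: 7 ≡ 1 (mod 3). Now have (1/3).
(1/3) = 1. Collecting the sign factors: 1.
Product: (-1)·(1) = -1.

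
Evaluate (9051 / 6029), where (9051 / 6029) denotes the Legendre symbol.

1

Reduce the numerator: 9051 ≡ 3022 (mod 6029), so (9051 / 6029) = (3022 / 6029).
Factor out 2: 3022 = 2·1511. Since 6029 ≡ 5 (mod 8), (2 / 6029) = -1. Now have -(1511 / 6029).
6029 ≡ 1 (mod 4), so quadratic reciprocity gives (1511 / 6029) = (6029 / 1511). Reduce: 6029 ≡ 1496 (mod 1511). Now have -(1496 / 1511).
Factor out 2: 1496 = 2^3·187. Since 1511 ≡ 7 (mod 8), (2 / 1511) = +1, and (2 / 1511)^3 = +1. Now have -(187 / 1511).
Both 187 ≡ 3 and 1511 ≡ 3 (mod 4), so reciprocity gives (187 / 1511) = -(1511 / 187). Reduce: 1511 ≡ 15 (mod 187). Now have (15 / 187).
Both 15 ≡ 3 and 187 ≡ 3 (mod 4), so reciprocity gives (15 / 187) = -(187 / 15). Reduce: 187 ≡ 7 (mod 15). Now have -(7 / 15).
Both 7 ≡ 3 and 15 ≡ 3 (mod 4), so reciprocity gives (7 / 15) = -(15 / 7). Reduce: 15 ≡ 1 (mod 7). Now have (1 / 7).
(1 / 7) = 1. Collecting the sign factors: 1.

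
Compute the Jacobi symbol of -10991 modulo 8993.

1

Reduce the numerator: -10991 ≡ 6995 (mod 8993), so (-10991|8993) = (6995|8993).
8993 ≡ 1 (mod 4), so quadratic reciprocity gives (6995|8993) = (8993|6995). Reduce: 8993 ≡ 1998 (mod 6995). Now have (1998|6995).
Factor out 2: 1998 = 2·999. Since 6995 ≡ 3 (mod 8), (2|6995) = -1. Now have -(999|6995).
Both 999 ≡ 3 and 6995 ≡ 3 (mod 4), so reciprocity gives (999|6995) = -(6995|999). Reduce: 6995 ≡ 2 (mod 999). Now have (2|999).
Factor out 2: 2 = 2. Since 999 ≡ 7 (mod 8), (2|999) = +1. Now have (1|999).
(1|999) = 1. Collecting the sign factors: 1.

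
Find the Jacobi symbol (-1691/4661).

-1

Reduce the numerator: -1691 ≡ 2970 (mod 4661), so (-1691/4661) = (2970/4661).
Factor out 2: 2970 = 2·1485. Since 4661 ≡ 5 (mod 8), (2/4661) = -1. Now have -(1485/4661).
1485 ≡ 1 (mod 4), so quadratic reciprocity gives (1485/4661) = (4661/1485). Reduce: 4661 ≡ 206 (mod 1485). Now have -(206/1485).
Factor out 2: 206 = 2·103. Since 1485 ≡ 5 (mod 8), (2/1485) = -1. Now have (103/1485).
1485 ≡ 1 (mod 4), so quadratic reciprocity gives (103/1485) = (1485/103). Reduce: 1485 ≡ 43 (mod 103). Now have (43/103).
Both 43 ≡ 3 and 103 ≡ 3 (mod 4), so reciprocity gives (43/103) = -(103/43). Reduce: 103 ≡ 17 (mod 43). Now have -(17/43).
17 ≡ 1 (mod 4), so quadratic reciprocity gives (17/43) = (43/17). Reduce: 43 ≡ 9 (mod 17). Now have -(9/17).
9 ≡ 1 (mod 4), so quadratic reciprocity gives (9/17) = (17/9). Reduce: 17 ≡ 8 (mod 9). Now have -(8/9).
Factor out 2: 8 = 2^3. Since 9 ≡ 1 (mod 8), (2/9) = +1, and (2/9)^3 = +1. Now have -(1/9).
(1/9) = 1. Collecting the sign factors: -1.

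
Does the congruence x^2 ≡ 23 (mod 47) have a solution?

no

Both 23 ≡ 3 and 47 ≡ 3 (mod 4), so reciprocity gives (23/47) = -(47/23). Reduce: 47 ≡ 1 (mod 23). Now have -(1/23).
(1/23) = 1. Collecting the sign factors: -1.
(23/47) = -1, and 47 is prime, so 23 is not a quadratic residue mod 47.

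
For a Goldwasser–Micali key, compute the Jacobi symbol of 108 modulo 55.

(108 / 55)
  = (53 / 55)    [108 ≡ 53 mod 55]
  = (55 / 53)    [QR: 53 ≡ 1 mod 4, sign kept]
  = (2 / 53)    [55 ≡ 2 mod 53]
  = -(1 / 53)    [53 ≡ 5 mod 8 ⇒ (2 / 53) = -1]
  = -1    [(1 / 53) = 1]

-1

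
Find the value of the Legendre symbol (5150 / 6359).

-1

(5150 / 6359)
  = (2575 / 6359)    [6359 ≡ 7 mod 8 ⇒ (2 / 6359) = +1]
  = -(6359 / 2575)    [QR: both ≡ 3 mod 4, sign flips]
  = -(1209 / 2575)    [6359 ≡ 1209 mod 2575]
  = -(2575 / 1209)    [QR: 1209 ≡ 1 mod 4, sign kept]
  = -(157 / 1209)    [2575 ≡ 157 mod 1209]
  = -(1209 / 157)    [QR: 157 ≡ 1 mod 4, sign kept]
  = -(110 / 157)    [1209 ≡ 110 mod 157]
  = (55 / 157)    [157 ≡ 5 mod 8 ⇒ (2 / 157) = -1]
  = (157 / 55)    [QR: 157 ≡ 1 mod 4, sign kept]
  = (47 / 55)    [157 ≡ 47 mod 55]
  = -(55 / 47)    [QR: both ≡ 3 mod 4, sign flips]
  = -(8 / 47)    [55 ≡ 8 mod 47]
  = -(1 / 47)    [47 ≡ 7 mod 8 ⇒ (2 / 47)^3 = +1]
  = -1    [(1 / 47) = 1]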